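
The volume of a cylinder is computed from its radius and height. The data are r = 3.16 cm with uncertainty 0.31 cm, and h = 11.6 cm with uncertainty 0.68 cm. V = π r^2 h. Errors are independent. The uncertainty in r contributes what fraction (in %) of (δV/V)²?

91.8%

(δV/V)² = (2·δr/r)² + (1·δh/h)²
  r term: (2×0.0981)² = 0.0385
  h term: (1×0.0586)² = 0.00344
Total = 0.0419. Share from r = 0.0385/0.0419 = 0.918.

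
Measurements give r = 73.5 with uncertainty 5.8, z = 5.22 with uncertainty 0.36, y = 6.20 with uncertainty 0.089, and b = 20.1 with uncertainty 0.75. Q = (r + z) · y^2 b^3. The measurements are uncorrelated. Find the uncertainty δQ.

3.37e+06

Let u = r + z = 78.7. δu = √(δr² + δz²) = √(33.6 + 0.130) = 5.81, so δu/u = 0.0738.
Q is then a monomial in u, y, b:
δQ/Q = √((δu/u)² + (2·δy/y)² + (3·δb/b)²) = √(0.00545 + 0.000824 + 0.0125) = 0.137
Q = 2.46e+07, so δQ = 0.137 × 2.46e+07 = 3.37e+06.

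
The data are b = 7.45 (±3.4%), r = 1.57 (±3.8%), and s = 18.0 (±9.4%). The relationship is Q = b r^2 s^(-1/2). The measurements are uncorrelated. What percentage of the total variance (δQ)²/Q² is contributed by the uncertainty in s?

(δQ/Q)² = (1·δb/b)² + (2·δr/r)² + (−½·δs/s)²
  b term: (1×0.0340)² = 0.00116
  r term: (2×0.0380)² = 0.00578
  s term: (-0.5×0.0940)² = 0.00221
Total = 0.00914. Share from s = 0.00221/0.00914 = 0.242.

24.2%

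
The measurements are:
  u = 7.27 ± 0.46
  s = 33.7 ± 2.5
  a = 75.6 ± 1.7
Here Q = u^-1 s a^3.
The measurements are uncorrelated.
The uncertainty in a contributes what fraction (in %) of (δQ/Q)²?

(δQ/Q)² = (-1·δu/u)² + (1·δs/s)² + (3·δa/a)²
  u term: (-1×0.0633)² = 0.00400
  s term: (1×0.0742)² = 0.00550
  a term: (3×0.0225)² = 0.00455
Total = 0.0141. Share from a = 0.00455/0.0141 = 0.324.

32.4%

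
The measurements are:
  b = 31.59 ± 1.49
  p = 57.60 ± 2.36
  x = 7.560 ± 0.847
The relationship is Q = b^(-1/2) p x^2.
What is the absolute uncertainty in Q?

134

Relative error in a monomial: (δQ/Q)² = Σ (nᵢ · δxᵢ/xᵢ)².
  (−½·δb/b)² = (-0.5×0.0472)² = 0.000556;  (1·δp/p)² = (1×0.0410)² = 0.00168;  (2·δx/x)² = (2×0.112)² = 0.0502
δQ/Q = √(0.0524) = 0.229
Q = 585.7, so δQ = 0.229 × 585.7 = 134.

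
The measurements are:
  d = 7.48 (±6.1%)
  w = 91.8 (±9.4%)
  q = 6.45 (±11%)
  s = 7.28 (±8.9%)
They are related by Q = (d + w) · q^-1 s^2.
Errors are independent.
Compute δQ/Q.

0.227

Let u = d + w = 99.3. δu = √(δd² + δw²) = √(0.208 + 74.5) = 8.64, so δu/u = 0.0870.
Q is then a monomial in u, q, s:
δQ/Q = √((δu/u)² + (-1·δq/q)² + (2·δs/s)²) = √(0.00758 + 0.0121 + 0.0317) = 0.227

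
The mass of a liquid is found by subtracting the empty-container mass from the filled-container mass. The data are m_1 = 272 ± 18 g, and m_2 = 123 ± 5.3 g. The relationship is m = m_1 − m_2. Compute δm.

18.8 g

Absolute uncertainties add in quadrature for a linear combination:
  (δm_1)² = 324;  (δm_2)² = 28.1
δm = √(352) = 18.8 g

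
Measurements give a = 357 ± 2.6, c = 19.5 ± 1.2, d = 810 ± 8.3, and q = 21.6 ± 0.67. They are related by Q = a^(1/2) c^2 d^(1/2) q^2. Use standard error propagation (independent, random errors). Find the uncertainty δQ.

Since Q is a product/quotient, work with relative uncertainties:
  (½·δa/a)² = (0.5×0.00728)² = 1.33e-05;  (2·δc/c)² = (2×0.0615)² = 0.0151;  (½·δd/d)² = (0.5×0.0102)² = 2.62e-05;  (2·δq/q)² = (2×0.0310)² = 0.00385
δQ/Q = √(0.0190) = 0.138
Q = 9.54e+07, so δQ = 0.138 × 9.54e+07 = 1.32e+07.

1.32e+07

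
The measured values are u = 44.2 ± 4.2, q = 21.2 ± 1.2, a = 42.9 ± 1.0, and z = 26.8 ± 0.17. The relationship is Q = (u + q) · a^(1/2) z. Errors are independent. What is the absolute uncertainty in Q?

782

Let w = u + q = 65.4. δw = √(δu² + δq²) = √(17.6 + 1.44) = 4.37, so δw/w = 0.0668.
Q is then a monomial in w, a, z:
δQ/Q = √((δw/w)² + (½·δa/a)² + (1·δz/z)²) = √(0.00446 + 0.000136 + 4.02e-05) = 0.0681
Q = 11500, so δQ = 0.0681 × 11500 = 782.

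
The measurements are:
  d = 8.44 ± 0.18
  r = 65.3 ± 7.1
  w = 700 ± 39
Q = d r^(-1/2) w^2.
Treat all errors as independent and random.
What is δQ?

64400

Each factor contributes (exponent × relative error)² to (δQ/Q)²:
  (1·δd/d)² = (1×0.0213)² = 0.000455;  (−½·δr/r)² = (-0.5×0.109)² = 0.00296;  (2·δw/w)² = (2×0.0557)² = 0.0124
δQ/Q = √(0.0158) = 0.126
Q = 5.12e+05, so δQ = 0.126 × 5.12e+05 = 64400.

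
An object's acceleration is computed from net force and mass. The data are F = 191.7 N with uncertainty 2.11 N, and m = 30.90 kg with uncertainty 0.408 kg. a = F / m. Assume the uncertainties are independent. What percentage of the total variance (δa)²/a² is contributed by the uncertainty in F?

41.0%

(δa/a)² = (1·δF/F)² + (-1·δm/m)²
  F term: (1×0.0110)² = 0.000121
  m term: (-1×0.0132)² = 0.000174
Total = 0.000295. Share from F = 0.000121/0.000295 = 0.410.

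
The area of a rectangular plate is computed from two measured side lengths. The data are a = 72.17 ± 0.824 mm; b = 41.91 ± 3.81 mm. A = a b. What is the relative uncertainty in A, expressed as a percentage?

For a monomial A ∝ a, b, fractional errors add in quadrature:
  (1·δa/a)² = (1×0.0114)² = 0.000130;  (1·δb/b)² = (1×0.0909)² = 0.00826
δA/A = √(0.00839) = 0.0916

9.16%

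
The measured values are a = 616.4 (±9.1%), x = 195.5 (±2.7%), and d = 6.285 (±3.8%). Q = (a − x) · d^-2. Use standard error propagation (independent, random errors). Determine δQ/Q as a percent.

15.4%

Let u = a − x = 420.9. δu = √(δa² + δx²) = √(3150 + 27.9) = 56.3, so δu/u = 0.134.
Q is then a monomial in u, d:
δQ/Q = √((δu/u)² + (-2·δd/d)²) = √(0.0179 + 0.00578) = 0.154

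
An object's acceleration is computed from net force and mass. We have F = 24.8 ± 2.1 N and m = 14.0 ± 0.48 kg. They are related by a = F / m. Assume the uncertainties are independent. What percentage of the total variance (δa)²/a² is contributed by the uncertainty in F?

85.9%

(δa/a)² = (1·δF/F)² + (-1·δm/m)²
  F term: (1×0.0847)² = 0.00717
  m term: (-1×0.0343)² = 0.00118
Total = 0.00835. Share from F = 0.00717/0.00835 = 0.859.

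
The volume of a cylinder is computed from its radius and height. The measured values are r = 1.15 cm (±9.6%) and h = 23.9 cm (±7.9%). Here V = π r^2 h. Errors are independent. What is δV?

V is a product of powers, so relative uncertainties combine in quadrature:
  (2·δr/r)² = (2×0.0960)² = 0.0369;  (1·δh/h)² = (1×0.0790)² = 0.00624
δV/V = √(0.0431) = 0.208
V = 99.3 cm^3, so δV = 0.208 × 99.3 = 20.6 cm^3.

20.6 cm^3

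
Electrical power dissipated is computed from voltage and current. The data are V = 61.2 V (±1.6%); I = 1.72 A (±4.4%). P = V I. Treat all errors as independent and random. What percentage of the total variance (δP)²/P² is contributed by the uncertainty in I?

(δP/P)² = (1·δV/V)² + (1·δI/I)²
  V term: (1×0.0160)² = 0.000256
  I term: (1×0.0440)² = 0.00194
Total = 0.00219. Share from I = 0.00194/0.00219 = 0.883.

88.3%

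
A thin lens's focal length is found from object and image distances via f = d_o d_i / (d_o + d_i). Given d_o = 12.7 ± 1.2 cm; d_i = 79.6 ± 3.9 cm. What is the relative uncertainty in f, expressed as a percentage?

∂f/∂d_o = (d_i/(d_o+d_i))² = 0.744;  ∂f/∂d_i = (d_o/(d_o+d_i))² = 0.0189
δf = √((∂f/∂d_o · δd_o)² + (∂f/∂d_i · δd_i)²) = √(0.797 + 0.00545) = 0.896 cm
f = 11.0 cm, so δf/f = 0.896/11.0 = 0.0818.

8.18%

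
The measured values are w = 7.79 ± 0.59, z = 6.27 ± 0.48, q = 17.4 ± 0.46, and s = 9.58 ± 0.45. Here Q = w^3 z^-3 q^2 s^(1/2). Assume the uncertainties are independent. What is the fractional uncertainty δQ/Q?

0.328

Q is a product of powers, so relative uncertainties combine in quadrature:
  (3·δw/w)² = (3×0.0757)² = 0.0516;  (-3·δz/z)² = (-3×0.0766)² = 0.0527;  (2·δq/q)² = (2×0.0264)² = 0.00280;  (½·δs/s)² = (0.5×0.0470)² = 0.000552
δQ/Q = √(0.108) = 0.328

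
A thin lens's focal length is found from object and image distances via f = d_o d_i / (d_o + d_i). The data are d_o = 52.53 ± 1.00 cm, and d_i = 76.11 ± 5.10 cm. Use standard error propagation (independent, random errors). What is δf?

0.920 cm

∂f/∂d_o = (d_i/(d_o+d_i))² = 0.350;  ∂f/∂d_i = (d_o/(d_o+d_i))² = 0.167
δf = √((∂f/∂d_o · δd_o)² + (∂f/∂d_i · δd_i)²) = √(0.123 + 0.723) = 0.920 cm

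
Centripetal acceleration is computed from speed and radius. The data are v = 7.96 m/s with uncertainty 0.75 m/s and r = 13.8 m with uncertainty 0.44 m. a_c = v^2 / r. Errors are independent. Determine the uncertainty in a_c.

Each factor contributes (exponent × relative error)² to (δa_c/a_c)²:
  (2·δv/v)² = (2×0.0942)² = 0.0355;  (-1·δr/r)² = (-1×0.0319)² = 0.00102
δa_c/a_c = √(0.0365) = 0.191
a_c = 4.59 m/s^2, so δa_c = 0.191 × 4.59 = 0.878 m/s^2.

0.878 m/s^2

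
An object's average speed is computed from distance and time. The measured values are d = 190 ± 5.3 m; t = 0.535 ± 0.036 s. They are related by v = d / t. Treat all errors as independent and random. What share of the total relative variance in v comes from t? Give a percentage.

(δv/v)² = (1·δd/d)² + (-1·δt/t)²
  d term: (1×0.0279)² = 0.000778
  t term: (-1×0.0673)² = 0.00453
Total = 0.00531. Share from t = 0.00453/0.00531 = 0.853.

85.3%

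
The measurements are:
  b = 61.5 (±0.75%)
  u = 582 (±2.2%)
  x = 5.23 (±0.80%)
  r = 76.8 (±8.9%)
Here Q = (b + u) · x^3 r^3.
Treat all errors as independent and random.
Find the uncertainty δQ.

1.12e+10

Let w = b + u = 644. δw = √(δb² + δu²) = √(0.213 + 164) = 12.8, so δw/w = 0.0199.
Q is then a monomial in w, x, r:
δQ/Q = √((δw/w)² + (3·δx/x)² + (3·δr/r)²) = √(0.000396 + 0.000576 + 0.0713) = 0.269
Q = 4.17e+10, so δQ = 0.269 × 4.17e+10 = 1.12e+10.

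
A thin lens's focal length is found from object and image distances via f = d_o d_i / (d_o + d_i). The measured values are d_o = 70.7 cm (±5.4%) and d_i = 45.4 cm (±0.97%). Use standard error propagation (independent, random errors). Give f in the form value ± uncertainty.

27.6 ± 0.606 cm

∂f/∂d_o = (d_i/(d_o+d_i))² = 0.153;  ∂f/∂d_i = (d_o/(d_o+d_i))² = 0.371
δf = √((∂f/∂d_o · δd_o)² + (∂f/∂d_i · δd_i)²) = √(0.341 + 0.0267) = 0.606 cm
f = 27.6 cm.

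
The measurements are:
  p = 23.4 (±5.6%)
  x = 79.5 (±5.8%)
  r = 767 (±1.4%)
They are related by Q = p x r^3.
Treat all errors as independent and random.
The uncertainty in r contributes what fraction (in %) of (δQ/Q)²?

21.3%

(δQ/Q)² = (1·δp/p)² + (1·δx/x)² + (3·δr/r)²
  p term: (1×0.0560)² = 0.00314
  x term: (1×0.0580)² = 0.00336
  r term: (3×0.0140)² = 0.00176
Total = 0.00826. Share from r = 0.00176/0.00826 = 0.213.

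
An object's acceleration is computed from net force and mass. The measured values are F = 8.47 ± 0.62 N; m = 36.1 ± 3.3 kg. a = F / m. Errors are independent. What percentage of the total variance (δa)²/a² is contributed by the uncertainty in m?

(δa/a)² = (1·δF/F)² + (-1·δm/m)²
  F term: (1×0.0732)² = 0.00536
  m term: (-1×0.0914)² = 0.00836
Total = 0.0137. Share from m = 0.00836/0.0137 = 0.609.

60.9%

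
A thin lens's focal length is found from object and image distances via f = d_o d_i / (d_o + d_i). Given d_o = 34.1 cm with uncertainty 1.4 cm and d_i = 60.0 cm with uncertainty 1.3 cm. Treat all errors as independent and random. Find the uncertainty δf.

0.594 cm

∂f/∂d_o = (d_i/(d_o+d_i))² = 0.407;  ∂f/∂d_i = (d_o/(d_o+d_i))² = 0.131
δf = √((∂f/∂d_o · δd_o)² + (∂f/∂d_i · δd_i)²) = √(0.324 + 0.0291) = 0.594 cm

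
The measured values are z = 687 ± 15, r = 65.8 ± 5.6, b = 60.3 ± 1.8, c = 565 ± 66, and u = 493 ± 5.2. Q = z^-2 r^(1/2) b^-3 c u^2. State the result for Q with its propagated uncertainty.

Q is a product of powers, so relative uncertainties combine in quadrature:
  (-2·δz/z)² = (-2×0.0218)² = 0.00191;  (½·δr/r)² = (0.5×0.0851)² = 0.00181;  (-3·δb/b)² = (-3×0.0299)² = 0.00802;  (1·δc/c)² = (1×0.117)² = 0.0136;  (2·δu/u)² = (2×0.0105)² = 0.000445
δQ/Q = √(0.0258) = 0.161
Q = 0.0108, so δQ = 0.161 × 0.0108 = 0.00173.

0.0108 ± 0.00173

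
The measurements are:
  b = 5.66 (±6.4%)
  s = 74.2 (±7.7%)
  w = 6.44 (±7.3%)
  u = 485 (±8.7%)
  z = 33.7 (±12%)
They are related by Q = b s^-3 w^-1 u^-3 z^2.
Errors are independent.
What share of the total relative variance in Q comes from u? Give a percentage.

36.1%

(δQ/Q)² = (1·δb/b)² + (-3·δs/s)² + (-1·δw/w)² + (-3·δu/u)² + (2·δz/z)²
  b term: (1×0.0640)² = 0.00410
  s term: (-3×0.0770)² = 0.0534
  w term: (-1×0.0730)² = 0.00533
  u term: (-3×0.0870)² = 0.0681
  z term: (2×0.120)² = 0.0576
Total = 0.189. Share from u = 0.0681/0.189 = 0.361.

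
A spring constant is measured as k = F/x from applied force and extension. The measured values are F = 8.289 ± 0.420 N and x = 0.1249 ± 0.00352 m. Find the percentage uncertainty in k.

For a monomial k ∝ F, x^-1, fractional errors add in quadrature:
  (1·δF/F)² = (1×0.0507)² = 0.00257;  (-1·δx/x)² = (-1×0.0282)² = 0.000794
δk/k = √(0.00336) = 0.0580

5.80%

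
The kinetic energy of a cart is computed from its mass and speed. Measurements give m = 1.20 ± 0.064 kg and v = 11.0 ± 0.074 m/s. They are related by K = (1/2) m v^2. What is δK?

3.99 J

For a monomial K ∝ m, v^2, fractional errors add in quadrature:
  (1·δm/m)² = (1×0.0533)² = 0.00284;  (2·δv/v)² = (2×0.00673)² = 0.000181
δK/K = √(0.00303) = 0.0550
K = 72.6 J, so δK = 0.0550 × 72.6 = 3.99 J.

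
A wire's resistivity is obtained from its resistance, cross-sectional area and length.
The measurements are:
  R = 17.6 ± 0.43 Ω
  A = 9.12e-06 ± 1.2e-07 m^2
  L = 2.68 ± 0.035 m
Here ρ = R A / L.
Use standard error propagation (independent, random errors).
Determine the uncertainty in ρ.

1.84e-06 Ω·m

ρ is a product of powers, so relative uncertainties combine in quadrature:
  (1·δR/R)² = (1×0.0244)² = 0.000597;  (1·δA/A)² = (1×0.0132)² = 0.000173;  (-1·δL/L)² = (-1×0.0131)² = 0.000171
δρ/ρ = √(0.000941) = 0.0307
ρ = 5.99e-05 Ω·m, so δρ = 0.0307 × 5.99e-05 = 1.84e-06 Ω·m.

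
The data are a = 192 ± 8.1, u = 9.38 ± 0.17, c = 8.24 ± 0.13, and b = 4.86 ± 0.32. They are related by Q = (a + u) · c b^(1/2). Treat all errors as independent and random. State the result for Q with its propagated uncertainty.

3660 ± 199

Let w = a + u = 201. δw = √(δa² + δu²) = √(65.6 + 0.0289) = 8.10, so δw/w = 0.0402.
Q is then a monomial in w, c, b:
δQ/Q = √((δw/w)² + (1·δc/c)² + (½·δb/b)²) = √(0.00162 + 0.000249 + 0.00108) = 0.0543
Q = 3660, so δQ = 0.0543 × 3660 = 199.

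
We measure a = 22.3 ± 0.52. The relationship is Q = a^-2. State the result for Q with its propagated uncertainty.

Q ∝ a^-2, so δQ/Q = |-2| · δa/a = 2 × 0.0233 = 0.0466.
Q = 0.00201, so δQ = 0.0466 × 0.00201 = 9.38e-05.

(2.01 ± 0.0938) × 10^-3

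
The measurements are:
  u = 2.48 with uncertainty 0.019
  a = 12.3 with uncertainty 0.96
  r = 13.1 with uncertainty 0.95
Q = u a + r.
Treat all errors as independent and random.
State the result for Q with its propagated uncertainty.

43.6 ± 2.57

Let p = u·a = 30.5. δp/p = √((1·δu/u)² + (1·δa/a)²) = √(5.87e-05 + 0.00609) = 0.0784, so δp = 2.39.
Q = p + r: δQ = √(δp² + δr²) = √(5.72 + 0.902) = 2.57
Q = 43.6.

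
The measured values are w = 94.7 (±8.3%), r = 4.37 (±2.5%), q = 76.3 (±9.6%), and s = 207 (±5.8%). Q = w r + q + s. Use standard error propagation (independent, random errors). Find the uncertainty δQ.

Let p = w·r = 414. δp/p = √((1·δw/w)² + (1·δr/r)²) = √(0.00689 + 0.000625) = 0.0867, so δp = 35.9.
Q = p + q + s: δQ = √(δp² + δq² + δs²) = √(1290 + 53.7 + 144) = 38.5

38.5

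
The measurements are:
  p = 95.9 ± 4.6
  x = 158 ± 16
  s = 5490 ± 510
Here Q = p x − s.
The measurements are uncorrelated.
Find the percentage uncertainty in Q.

Let w = p·x = 15200. δw/w = √((1·δp/p)² + (1·δx/x)²) = √(0.00230 + 0.0103) = 0.112, so δw = 1700.
Q = w − s: δQ = √(δw² + δs²) = √(2.88e+06 + 2.6e+05) = 1770
Q = 9660, so δQ/Q = 1770/9660 = 0.183.

18.3%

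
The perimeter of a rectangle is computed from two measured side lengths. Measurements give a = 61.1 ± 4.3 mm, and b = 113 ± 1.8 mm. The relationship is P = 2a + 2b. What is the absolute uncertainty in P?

Each term contributes (cᵢ δxᵢ)² to (δP)²:
  (2·δa)² = 74.0;  (2·δb)² = 13.0
δP = √(86.9) = 9.32 mm

9.32 mm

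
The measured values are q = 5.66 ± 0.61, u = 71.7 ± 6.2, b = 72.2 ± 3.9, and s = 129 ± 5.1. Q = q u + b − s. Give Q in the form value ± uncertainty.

349 ± 56.4

Let p = q·u = 406. δp/p = √((1·δq/q)² + (1·δu/u)²) = √(0.0116 + 0.00748) = 0.138, so δp = 56.1.
Q = p + b − s: δQ = √(δp² + δb² + δs²) = √(3140 + 15.2 + 26.0) = 56.4
Q = 349.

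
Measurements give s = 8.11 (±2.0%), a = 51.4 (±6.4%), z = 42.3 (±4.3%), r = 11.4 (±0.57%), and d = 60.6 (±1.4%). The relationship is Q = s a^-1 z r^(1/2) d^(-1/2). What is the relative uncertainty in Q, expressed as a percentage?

8.00%

Q is a product of powers, so relative uncertainties combine in quadrature:
  (1·δs/s)² = (1×0.0200)² = 0.000400;  (-1·δa/a)² = (-1×0.0640)² = 0.00410;  (1·δz/z)² = (1×0.0430)² = 0.00185;  (½·δr/r)² = (0.5×0.00570)² = 8.12e-06;  (−½·δd/d)² = (-0.5×0.0140)² = 4.9e-05
δQ/Q = √(0.00640) = 0.0800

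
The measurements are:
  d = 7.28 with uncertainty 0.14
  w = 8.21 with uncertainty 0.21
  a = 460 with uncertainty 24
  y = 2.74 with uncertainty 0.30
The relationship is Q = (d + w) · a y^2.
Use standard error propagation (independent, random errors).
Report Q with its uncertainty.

53500 ± 12100

Let u = d + w = 15.5. δu = √(δd² + δw²) = √(0.0196 + 0.0441) = 0.252, so δu/u = 0.0163.
Q is then a monomial in u, a, y:
δQ/Q = √((δu/u)² + (1·δa/a)² + (2·δy/y)²) = √(0.000265 + 0.00272 + 0.0480) = 0.226
Q = 53500, so δQ = 0.226 × 53500 = 12100.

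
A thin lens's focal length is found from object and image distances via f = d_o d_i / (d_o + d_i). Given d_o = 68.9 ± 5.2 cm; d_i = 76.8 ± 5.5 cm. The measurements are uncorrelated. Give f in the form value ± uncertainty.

36.3 ± 1.90 cm

∂f/∂d_o = (d_i/(d_o+d_i))² = 0.278;  ∂f/∂d_i = (d_o/(d_o+d_i))² = 0.224
δf = √((∂f/∂d_o · δd_o)² + (∂f/∂d_i · δd_i)²) = √(2.09 + 1.51) = 1.90 cm
f = 36.3 cm.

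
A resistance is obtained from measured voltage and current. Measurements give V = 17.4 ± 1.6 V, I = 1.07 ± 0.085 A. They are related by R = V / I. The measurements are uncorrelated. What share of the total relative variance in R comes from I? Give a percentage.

(δR/R)² = (1·δV/V)² + (-1·δI/I)²
  V term: (1×0.0920)² = 0.00846
  I term: (-1×0.0794)² = 0.00631
Total = 0.0148. Share from I = 0.00631/0.0148 = 0.427.

42.7%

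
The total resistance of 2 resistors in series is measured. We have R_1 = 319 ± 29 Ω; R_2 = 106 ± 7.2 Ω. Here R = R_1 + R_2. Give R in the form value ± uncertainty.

425 ± 29.9 Ω

For a sum/difference, combine absolute errors in quadrature:
  (δR_1)² = 841;  (δR_2)² = 51.8
δR = √(893) = 29.9 Ω
R = 425 Ω.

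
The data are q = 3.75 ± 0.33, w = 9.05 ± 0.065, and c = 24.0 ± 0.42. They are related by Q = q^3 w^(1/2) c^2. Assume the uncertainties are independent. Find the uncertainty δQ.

24300

Q is a product of powers, so relative uncertainties combine in quadrature:
  (3·δq/q)² = (3×0.0880)² = 0.0697;  (½·δw/w)² = (0.5×0.00718)² = 1.29e-05;  (2·δc/c)² = (2×0.0175)² = 0.00122
δQ/Q = √(0.0709) = 0.266
Q = 91400, so δQ = 0.266 × 91400 = 24300.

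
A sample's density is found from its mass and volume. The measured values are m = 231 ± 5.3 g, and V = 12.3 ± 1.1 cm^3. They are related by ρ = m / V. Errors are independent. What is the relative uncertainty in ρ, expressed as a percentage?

9.23%

For a monomial ρ ∝ m, V^-1, fractional errors add in quadrature:
  (1·δm/m)² = (1×0.0229)² = 0.000526;  (-1·δV/V)² = (-1×0.0894)² = 0.00800
δρ/ρ = √(0.00852) = 0.0923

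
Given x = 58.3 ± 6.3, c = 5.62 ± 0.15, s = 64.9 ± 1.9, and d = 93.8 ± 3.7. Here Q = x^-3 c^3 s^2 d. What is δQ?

Relative error in a monomial: (δQ/Q)² = Σ (nᵢ · δxᵢ/xᵢ)².
  (-3·δx/x)² = (-3×0.108)² = 0.105;  (3·δc/c)² = (3×0.0267)² = 0.00641;  (2·δs/s)² = (2×0.0293)² = 0.00343;  (1·δd/d)² = (1×0.0394)² = 0.00156
δQ/Q = √(0.116) = 0.341
Q = 354, so δQ = 0.341 × 354 = 121.

121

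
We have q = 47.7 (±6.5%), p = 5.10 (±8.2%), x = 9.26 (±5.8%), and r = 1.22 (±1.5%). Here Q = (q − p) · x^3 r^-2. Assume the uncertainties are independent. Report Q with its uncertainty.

22700 ± 4350

Let u = q − p = 42.6. δu = √(δq² + δp²) = √(9.61 + 0.175) = 3.13, so δu/u = 0.0734.
Q is then a monomial in u, x, r:
δQ/Q = √((δu/u)² + (3·δx/x)² + (-2·δr/r)²) = √(0.00539 + 0.0303 + 0.000900) = 0.191
Q = 22700, so δQ = 0.191 × 22700 = 4350.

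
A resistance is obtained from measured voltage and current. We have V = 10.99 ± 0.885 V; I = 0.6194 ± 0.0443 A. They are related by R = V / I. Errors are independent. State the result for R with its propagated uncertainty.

17.74 ± 1.91 Ω

R is a product of powers, so relative uncertainties combine in quadrature:
  (1·δV/V)² = (1×0.0805)² = 0.00648;  (-1·δI/I)² = (-1×0.0715)² = 0.00512
δR/R = √(0.0116) = 0.108
R = 17.74 Ω, so δR = 0.108 × 17.74 = 1.91 Ω.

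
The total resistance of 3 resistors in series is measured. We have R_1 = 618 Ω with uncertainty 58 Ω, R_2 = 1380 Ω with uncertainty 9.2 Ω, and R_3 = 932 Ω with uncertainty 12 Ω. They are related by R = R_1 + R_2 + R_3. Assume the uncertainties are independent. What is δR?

59.9 Ω

Sums and differences: (δR)² = Σ (cᵢ δxᵢ)².
  (δR_1)² = 3360;  (δR_2)² = 84.6;  (δR_3)² = 144
δR = √(3590) = 59.9 Ω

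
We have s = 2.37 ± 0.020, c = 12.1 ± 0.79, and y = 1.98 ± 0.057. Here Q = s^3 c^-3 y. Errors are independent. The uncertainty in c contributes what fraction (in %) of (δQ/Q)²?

(δQ/Q)² = (3·δs/s)² + (-3·δc/c)² + (1·δy/y)²
  s term: (3×0.00844)² = 0.000641
  c term: (-3×0.0653)² = 0.0384
  y term: (1×0.0288)² = 0.000829
Total = 0.0398. Share from c = 0.0384/0.0398 = 0.963.

96.3%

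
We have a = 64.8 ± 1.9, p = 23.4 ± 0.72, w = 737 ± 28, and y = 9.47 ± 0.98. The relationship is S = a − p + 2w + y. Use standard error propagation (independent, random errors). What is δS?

56.0

For a sum/difference, combine absolute errors in quadrature:
  (δa)² = 3.61;  (δp)² = 0.518;  (2·δw)² = 3140;  (δy)² = 0.960
δS = √(3140) = 56.0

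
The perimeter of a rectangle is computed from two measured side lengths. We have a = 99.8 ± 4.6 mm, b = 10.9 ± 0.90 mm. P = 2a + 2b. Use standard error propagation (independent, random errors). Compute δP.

For a sum/difference, combine absolute errors in quadrature:
  (2·δa)² = 84.6;  (2·δb)² = 3.24
δP = √(87.9) = 9.37 mm

9.37 mm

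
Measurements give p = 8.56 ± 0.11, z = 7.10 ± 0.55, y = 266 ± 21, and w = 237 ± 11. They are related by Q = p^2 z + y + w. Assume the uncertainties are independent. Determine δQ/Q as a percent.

Let h = p^2·z = 520. δh/h = √((2·δp/p)² + (1·δz/z)²) = √(0.000661 + 0.00600) = 0.0816, so δh = 42.5.
Q = h + y + w: δQ = √(δh² + δy² + δw²) = √(1800 + 441 + 121) = 48.6
Q = 1020, so δQ/Q = 48.6/1020 = 0.0475.

4.75%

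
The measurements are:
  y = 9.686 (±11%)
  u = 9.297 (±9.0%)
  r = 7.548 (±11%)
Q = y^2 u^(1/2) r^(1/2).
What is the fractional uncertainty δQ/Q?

Since Q is a product/quotient, work with relative uncertainties:
  (2·δy/y)² = (2×0.110)² = 0.0484;  (½·δu/u)² = (0.5×0.0900)² = 0.00202;  (½·δr/r)² = (0.5×0.110)² = 0.00302
δQ/Q = √(0.0535) = 0.231

0.231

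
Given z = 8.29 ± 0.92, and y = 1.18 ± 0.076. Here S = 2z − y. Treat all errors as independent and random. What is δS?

Each term contributes (cᵢ δxᵢ)² to (δS)²:
  (2·δz)² = 3.39;  (δy)² = 0.00578
δS = √(3.39) = 1.84

1.84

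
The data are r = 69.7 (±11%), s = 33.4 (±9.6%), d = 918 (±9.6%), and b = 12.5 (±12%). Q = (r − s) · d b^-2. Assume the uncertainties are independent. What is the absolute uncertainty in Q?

Let u = r − s = 36.3. δu = √(δr² + δs²) = √(58.8 + 10.3) = 8.31, so δu/u = 0.229.
Q is then a monomial in u, d, b:
δQ/Q = √((δu/u)² + (1·δd/d)² + (-2·δb/b)²) = √(0.0524 + 0.00922 + 0.0576) = 0.345
Q = 213, so δQ = 0.345 × 213 = 73.6.

73.6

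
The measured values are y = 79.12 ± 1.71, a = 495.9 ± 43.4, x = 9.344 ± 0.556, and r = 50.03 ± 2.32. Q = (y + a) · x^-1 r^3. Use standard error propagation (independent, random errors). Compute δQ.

Let u = y + a = 575.0. δu = √(δy² + δa²) = √(2.92 + 1880) = 43.4, so δu/u = 0.0755.
Q is then a monomial in u, x, r:
δQ/Q = √((δu/u)² + (-1·δx/x)² + (3·δr/r)²) = √(0.00571 + 0.00354 + 0.0194) = 0.169
Q = 7.706e+06, so δQ = 0.169 × 7.706e+06 = 1.3e+06.

1.3e+06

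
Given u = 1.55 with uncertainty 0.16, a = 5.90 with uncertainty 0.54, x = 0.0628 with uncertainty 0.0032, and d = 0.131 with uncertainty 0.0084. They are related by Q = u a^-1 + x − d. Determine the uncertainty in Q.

0.0373

Let p = u·a^-1 = 0.263. δp/p = √((1·δu/u)² + (-1·δa/a)²) = √(0.0107 + 0.00838) = 0.138, so δp = 0.0362.
Q = p + x − d: δQ = √(δp² + δx² + δd²) = √(0.00131 + 1.02e-05 + 7.06e-05) = 0.0373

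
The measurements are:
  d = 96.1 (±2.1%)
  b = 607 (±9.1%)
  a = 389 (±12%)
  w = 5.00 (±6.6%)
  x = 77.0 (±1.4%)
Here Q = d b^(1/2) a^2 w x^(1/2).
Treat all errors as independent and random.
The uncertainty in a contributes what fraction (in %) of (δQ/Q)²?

89.3%

(δQ/Q)² = (1·δd/d)² + (½·δb/b)² + (2·δa/a)² + (1·δw/w)² + (½·δx/x)²
  d term: (1×0.0210)² = 0.000441
  b term: (0.5×0.0910)² = 0.00207
  a term: (2×0.120)² = 0.0576
  w term: (1×0.0660)² = 0.00436
  x term: (0.5×0.0140)² = 4.9e-05
Total = 0.0645. Share from a = 0.0576/0.0645 = 0.893.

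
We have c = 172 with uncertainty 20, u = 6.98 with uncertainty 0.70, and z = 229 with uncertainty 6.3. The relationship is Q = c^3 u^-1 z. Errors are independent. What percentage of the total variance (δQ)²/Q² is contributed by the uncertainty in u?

7.59%

(δQ/Q)² = (3·δc/c)² + (-1·δu/u)² + (1·δz/z)²
  c term: (3×0.116)² = 0.122
  u term: (-1×0.100)² = 0.0101
  z term: (1×0.0275)² = 0.000757
Total = 0.133. Share from u = 0.0101/0.133 = 0.0759.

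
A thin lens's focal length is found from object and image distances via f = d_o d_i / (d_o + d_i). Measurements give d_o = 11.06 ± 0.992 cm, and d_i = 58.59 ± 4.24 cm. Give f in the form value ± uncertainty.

∂f/∂d_o = (d_i/(d_o+d_i))² = 0.708;  ∂f/∂d_i = (d_o/(d_o+d_i))² = 0.0252
δf = √((∂f/∂d_o · δd_o)² + (∂f/∂d_i · δd_i)²) = √(0.493 + 0.0114) = 0.710 cm
f = 9.304 cm.

9.304 ± 0.710 cm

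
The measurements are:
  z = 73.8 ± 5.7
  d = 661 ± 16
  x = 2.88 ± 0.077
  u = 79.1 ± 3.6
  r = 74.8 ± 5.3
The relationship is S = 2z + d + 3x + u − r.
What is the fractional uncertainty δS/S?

0.0252

S is a linear combination, so absolute uncertainties add in quadrature:
  (2·δz)² = 130;  (δd)² = 256;  (3·δx)² = 0.0534;  (δu)² = 13.0;  (δr)² = 28.1
δS = √(427) = 20.7
S = 822, so δS/S = 20.7/822 = 0.0252.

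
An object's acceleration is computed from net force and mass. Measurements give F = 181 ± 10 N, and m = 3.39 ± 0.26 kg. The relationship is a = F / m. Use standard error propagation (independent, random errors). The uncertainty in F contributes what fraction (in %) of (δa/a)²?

34.2%

(δa/a)² = (1·δF/F)² + (-1·δm/m)²
  F term: (1×0.0552)² = 0.00305
  m term: (-1×0.0767)² = 0.00588
Total = 0.00893. Share from F = 0.00305/0.00893 = 0.342.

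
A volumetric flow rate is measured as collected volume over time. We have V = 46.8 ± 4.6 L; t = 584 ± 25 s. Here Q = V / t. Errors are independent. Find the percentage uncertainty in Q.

10.7%

Since Q is a product/quotient, work with relative uncertainties:
  (1·δV/V)² = (1×0.0983)² = 0.00966;  (-1·δt/t)² = (-1×0.0428)² = 0.00183
δQ/Q = √(0.0115) = 0.107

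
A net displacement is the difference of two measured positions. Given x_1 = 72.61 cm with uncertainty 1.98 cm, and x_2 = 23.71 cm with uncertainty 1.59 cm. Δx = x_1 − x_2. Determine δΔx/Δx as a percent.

5.19%

For a sum/difference, combine absolute errors in quadrature:
  (δx_1)² = 3.92;  (δx_2)² = 2.53
δΔx = √(6.45) = 2.54 cm
Δx = 48.90 cm, so δΔx/Δx = 2.54/48.90 = 0.0519.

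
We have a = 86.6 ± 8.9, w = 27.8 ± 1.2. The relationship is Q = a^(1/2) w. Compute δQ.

17.4

Products/powers → add relative errors in quadrature, weighted by exponent:
  (½·δa/a)² = (0.5×0.103)² = 0.00264;  (1·δw/w)² = (1×0.0432)² = 0.00186
δQ/Q = √(0.00450) = 0.0671
Q = 259, so δQ = 0.0671 × 259 = 17.4.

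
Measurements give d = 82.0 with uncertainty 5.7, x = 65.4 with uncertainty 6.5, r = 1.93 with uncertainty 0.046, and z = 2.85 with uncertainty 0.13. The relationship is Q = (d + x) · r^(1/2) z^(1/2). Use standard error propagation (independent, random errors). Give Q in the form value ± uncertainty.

346 ± 22.1

Let u = d + x = 147. δu = √(δd² + δx²) = √(32.5 + 42.2) = 8.65, so δu/u = 0.0587.
Q is then a monomial in u, r, z:
δQ/Q = √((δu/u)² + (½·δr/r)² + (½·δz/z)²) = √(0.00344 + 0.000142 + 0.000520) = 0.0640
Q = 346, so δQ = 0.0640 × 346 = 22.1.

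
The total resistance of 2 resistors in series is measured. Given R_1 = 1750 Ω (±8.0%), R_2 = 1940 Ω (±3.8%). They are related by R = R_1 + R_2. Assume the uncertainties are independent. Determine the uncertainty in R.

158 Ω

Each term contributes (cᵢ δxᵢ)² to (δR)²:
  (δR_1)² = 19600;  (δR_2)² = 5430
δR = √(25000) = 158 Ω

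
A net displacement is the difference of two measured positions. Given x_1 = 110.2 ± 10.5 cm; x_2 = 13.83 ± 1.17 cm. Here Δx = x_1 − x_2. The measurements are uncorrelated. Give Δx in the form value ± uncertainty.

Each term contributes (cᵢ δxᵢ)² to (δΔx)²:
  (δx_1)² = 110;  (δx_2)² = 1.37
δΔx = √(112) = 10.6 cm
Δx = 96.37 cm.

96.37 ± 10.6 cm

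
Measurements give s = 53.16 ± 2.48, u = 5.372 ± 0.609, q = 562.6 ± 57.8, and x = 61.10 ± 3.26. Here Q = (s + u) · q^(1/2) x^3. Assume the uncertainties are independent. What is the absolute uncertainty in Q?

Let w = s + u = 58.53. δw = √(δs² + δu²) = √(6.15 + 0.371) = 2.55, so δw/w = 0.0436.
Q is then a monomial in w, q, x:
δQ/Q = √((δw/w)² + (½·δq/q)² + (3·δx/x)²) = √(0.00190 + 0.00264 + 0.0256) = 0.174
Q = 3.167e+08, so δQ = 0.174 × 3.167e+08 = 5.5e+07.

5.5e+07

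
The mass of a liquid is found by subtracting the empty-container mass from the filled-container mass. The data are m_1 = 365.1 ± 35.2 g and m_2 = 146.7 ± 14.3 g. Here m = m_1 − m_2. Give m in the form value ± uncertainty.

218.4 ± 38.0 g

Absolute uncertainties add in quadrature for a linear combination:
  (δm_1)² = 1240;  (δm_2)² = 204
δm = √(1440) = 38.0 g
m = 218.4 g.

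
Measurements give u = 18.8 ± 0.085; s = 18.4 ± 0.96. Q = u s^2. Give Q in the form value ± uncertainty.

6360 ± 665

Relative error in a monomial: (δQ/Q)² = Σ (nᵢ · δxᵢ/xᵢ)².
  (1·δu/u)² = (1×0.00452)² = 2.04e-05;  (2·δs/s)² = (2×0.0522)² = 0.0109
δQ/Q = √(0.0109) = 0.104
Q = 6360, so δQ = 0.104 × 6360 = 665.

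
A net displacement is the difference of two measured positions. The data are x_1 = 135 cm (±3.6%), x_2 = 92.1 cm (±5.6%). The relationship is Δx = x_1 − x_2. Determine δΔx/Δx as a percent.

16.5%

Sums and differences: (δΔx)² = Σ (cᵢ δxᵢ)².
  (δx_1)² = 23.6;  (δx_2)² = 26.6
δΔx = √(50.2) = 7.09 cm
Δx = 42.9 cm, so δΔx/Δx = 7.09/42.9 = 0.165.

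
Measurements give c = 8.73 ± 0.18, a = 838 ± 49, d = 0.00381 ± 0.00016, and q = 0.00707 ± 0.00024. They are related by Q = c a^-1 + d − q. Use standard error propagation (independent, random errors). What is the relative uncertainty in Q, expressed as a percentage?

Let p = c·a^-1 = 0.0104. δp/p = √((1·δc/c)² + (-1·δa/a)²) = √(0.000425 + 0.00342) = 0.0620, so δp = 0.000646.
Q = p + d − q: δQ = √(δp² + δd² + δq²) = √(4.17e-07 + 2.56e-08 + 5.76e-08) = 0.000707
Q = 0.00716, so δQ/Q = 0.000707/0.00716 = 0.0988.

9.88%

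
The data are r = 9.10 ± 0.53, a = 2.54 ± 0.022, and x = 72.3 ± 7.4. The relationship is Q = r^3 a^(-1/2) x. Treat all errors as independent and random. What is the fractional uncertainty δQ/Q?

For a monomial Q ∝ r^3, a^(-1/2), x, fractional errors add in quadrature:
  (3·δr/r)² = (3×0.0582)² = 0.0305;  (−½·δa/a)² = (-0.5×0.00866)² = 1.88e-05;  (1·δx/x)² = (1×0.102)² = 0.0105
δQ/Q = √(0.0410) = 0.203

0.203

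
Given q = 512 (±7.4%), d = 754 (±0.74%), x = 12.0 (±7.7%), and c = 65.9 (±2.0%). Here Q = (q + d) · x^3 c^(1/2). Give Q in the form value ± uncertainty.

(1.78 ± 0.414) × 10^7

Let u = q + d = 1270. δu = √(δq² + δd²) = √(1440 + 31.1) = 38.3, so δu/u = 0.0303.
Q is then a monomial in u, x, c:
δQ/Q = √((δu/u)² + (3·δx/x)² + (½·δc/c)²) = √(0.000915 + 0.0534 + 0.000100) = 0.233
Q = 1.78e+07, so δQ = 0.233 × 1.78e+07 = 4.14e+06.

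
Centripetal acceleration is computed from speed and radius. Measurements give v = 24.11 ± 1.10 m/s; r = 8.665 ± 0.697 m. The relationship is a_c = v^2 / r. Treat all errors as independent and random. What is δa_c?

8.16 m/s^2

a_c is a product of powers, so relative uncertainties combine in quadrature:
  (2·δv/v)² = (2×0.0456)² = 0.00833;  (-1·δr/r)² = (-1×0.0804)² = 0.00647
δa_c/a_c = √(0.0148) = 0.122
a_c = 67.09 m/s^2, so δa_c = 0.122 × 67.09 = 8.16 m/s^2.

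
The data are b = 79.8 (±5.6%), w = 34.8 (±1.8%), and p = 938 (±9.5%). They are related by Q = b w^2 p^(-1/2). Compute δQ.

258

Q is a product of powers, so relative uncertainties combine in quadrature:
  (1·δb/b)² = (1×0.0560)² = 0.00314;  (2·δw/w)² = (2×0.0180)² = 0.00130;  (−½·δp/p)² = (-0.5×0.0950)² = 0.00226
δQ/Q = √(0.00669) = 0.0818
Q = 3160, so δQ = 0.0818 × 3160 = 258.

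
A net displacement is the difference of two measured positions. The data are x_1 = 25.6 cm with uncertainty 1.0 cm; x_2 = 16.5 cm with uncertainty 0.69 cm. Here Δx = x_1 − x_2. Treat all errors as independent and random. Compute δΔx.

1.21 cm

Sums and differences: (δΔx)² = Σ (cᵢ δxᵢ)².
  (δx_1)² = 1.00;  (δx_2)² = 0.476
δΔx = √(1.48) = 1.21 cm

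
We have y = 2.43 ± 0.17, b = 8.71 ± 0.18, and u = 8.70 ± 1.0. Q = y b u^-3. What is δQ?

0.0113

Each factor contributes (exponent × relative error)² to (δQ/Q)²:
  (1·δy/y)² = (1×0.0700)² = 0.00489;  (1·δb/b)² = (1×0.0207)² = 0.000427;  (-3·δu/u)² = (-3×0.115)² = 0.119
δQ/Q = √(0.124) = 0.352
Q = 0.0321, so δQ = 0.352 × 0.0321 = 0.0113.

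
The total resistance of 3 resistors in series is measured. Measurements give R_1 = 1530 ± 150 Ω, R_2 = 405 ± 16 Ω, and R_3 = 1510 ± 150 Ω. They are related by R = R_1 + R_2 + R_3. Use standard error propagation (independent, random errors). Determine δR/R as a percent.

For a sum/difference, combine absolute errors in quadrature:
  (δR_1)² = 22500;  (δR_2)² = 256;  (δR_3)² = 22500
δR = √(45300) = 213 Ω
R = 3440 Ω, so δR/R = 213/3440 = 0.0618.

6.18%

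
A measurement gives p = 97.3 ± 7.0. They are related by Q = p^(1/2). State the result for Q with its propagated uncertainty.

9.86 ± 0.355

Relative error in a monomial: (δQ/Q)² = Σ (nᵢ · δxᵢ/xᵢ)².
  (½·δp/p)² = (0.5×0.0719)² = 0.00129
δQ/Q = √(0.00129) = 0.0360
Q = 9.86, so δQ = 0.0360 × 9.86 = 0.355.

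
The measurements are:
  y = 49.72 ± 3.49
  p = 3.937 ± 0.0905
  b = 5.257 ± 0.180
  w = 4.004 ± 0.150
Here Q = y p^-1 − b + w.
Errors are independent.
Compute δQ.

Let h = y·p^-1 = 12.63. δh/h = √((1·δy/y)² + (-1·δp/p)²) = √(0.00493 + 0.000528) = 0.0739, so δh = 0.933.
Q = h − b + w: δQ = √(δh² + δb² + δw²) = √(0.870 + 0.0324 + 0.0225) = 0.962

0.962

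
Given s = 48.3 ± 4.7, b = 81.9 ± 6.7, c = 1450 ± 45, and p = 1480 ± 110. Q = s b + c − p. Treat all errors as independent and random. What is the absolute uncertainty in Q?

517

Let w = s·b = 3960. δw/w = √((1·δs/s)² + (1·δb/b)²) = √(0.00947 + 0.00669) = 0.127, so δw = 503.
Q = w + c − p: δQ = √(δw² + δc² + δp²) = √(2.53e+05 + 2020 + 12100) = 517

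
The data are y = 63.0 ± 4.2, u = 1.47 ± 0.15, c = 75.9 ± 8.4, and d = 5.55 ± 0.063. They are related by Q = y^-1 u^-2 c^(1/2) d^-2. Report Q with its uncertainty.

Products/powers → add relative errors in quadrature, weighted by exponent:
  (-1·δy/y)² = (-1×0.0667)² = 0.00444;  (-2·δu/u)² = (-2×0.102)² = 0.0416;  (½·δc/c)² = (0.5×0.111)² = 0.00306;  (-2·δd/d)² = (-2×0.0114)² = 0.000515
δQ/Q = √(0.0497) = 0.223
Q = 0.00208, so δQ = 0.223 × 0.00208 = 0.000463.

0.00208 ± 0.000463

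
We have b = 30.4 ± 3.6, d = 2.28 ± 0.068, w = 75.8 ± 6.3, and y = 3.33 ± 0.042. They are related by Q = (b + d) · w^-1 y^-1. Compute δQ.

Let u = b + d = 32.7. δu = √(δb² + δd²) = √(13.0 + 0.00462) = 3.60, so δu/u = 0.110.
Q is then a monomial in u, w, y:
δQ/Q = √((δu/u)² + (-1·δw/w)² + (-1·δy/y)²) = √(0.0121 + 0.00691 + 0.000159) = 0.139
Q = 0.129, so δQ = 0.139 × 0.129 = 0.0179.

0.0179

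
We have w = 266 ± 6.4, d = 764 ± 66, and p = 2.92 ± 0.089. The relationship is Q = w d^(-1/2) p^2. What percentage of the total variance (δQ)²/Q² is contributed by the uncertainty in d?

(δQ/Q)² = (1·δw/w)² + (−½·δd/d)² + (2·δp/p)²
  w term: (1×0.0241)² = 0.000579
  d term: (-0.5×0.0864)² = 0.00187
  p term: (2×0.0305)² = 0.00372
Total = 0.00616. Share from d = 0.00187/0.00616 = 0.303.

30.3%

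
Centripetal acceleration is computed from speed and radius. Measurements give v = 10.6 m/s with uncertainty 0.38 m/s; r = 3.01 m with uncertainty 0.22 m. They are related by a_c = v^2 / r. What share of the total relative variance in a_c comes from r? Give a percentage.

51.0%

(δa_c/a_c)² = (2·δv/v)² + (-1·δr/r)²
  v term: (2×0.0358)² = 0.00514
  r term: (-1×0.0731)² = 0.00534
Total = 0.0105. Share from r = 0.00534/0.0105 = 0.510.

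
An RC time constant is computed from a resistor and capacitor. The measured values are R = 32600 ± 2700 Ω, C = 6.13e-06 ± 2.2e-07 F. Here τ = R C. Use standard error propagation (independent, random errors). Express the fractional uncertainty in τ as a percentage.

Relative error in a monomial: (δτ/τ)² = Σ (nᵢ · δxᵢ/xᵢ)².
  (1·δR/R)² = (1×0.0828)² = 0.00686;  (1·δC/C)² = (1×0.0359)² = 0.00129
δτ/τ = √(0.00815) = 0.0903

9.03%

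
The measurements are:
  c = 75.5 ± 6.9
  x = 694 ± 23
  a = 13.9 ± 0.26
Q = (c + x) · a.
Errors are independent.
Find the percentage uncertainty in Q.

Let u = c + x = 770. δu = √(δc² + δx²) = √(47.6 + 529) = 24.0, so δu/u = 0.0312.
Q is then a monomial in u, a:
δQ/Q = √((δu/u)² + (1·δa/a)²) = √(0.000974 + 0.000350) = 0.0364

3.64%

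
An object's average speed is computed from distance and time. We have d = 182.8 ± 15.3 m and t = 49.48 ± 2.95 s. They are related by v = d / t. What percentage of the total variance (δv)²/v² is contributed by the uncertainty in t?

33.7%

(δv/v)² = (1·δd/d)² + (-1·δt/t)²
  d term: (1×0.0837)² = 0.00701
  t term: (-1×0.0596)² = 0.00355
Total = 0.0106. Share from t = 0.00355/0.0106 = 0.337.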